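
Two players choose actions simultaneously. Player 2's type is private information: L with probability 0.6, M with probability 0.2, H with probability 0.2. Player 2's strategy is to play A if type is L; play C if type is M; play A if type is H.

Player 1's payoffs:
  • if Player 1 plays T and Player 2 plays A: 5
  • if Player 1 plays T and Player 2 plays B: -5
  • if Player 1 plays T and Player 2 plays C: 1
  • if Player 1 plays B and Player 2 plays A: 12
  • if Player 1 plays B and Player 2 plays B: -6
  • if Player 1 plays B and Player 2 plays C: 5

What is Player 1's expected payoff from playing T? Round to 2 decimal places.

4.20

Take the expectation over Player 2's type, weighting each type's action by its prior probability.
E[T] = 0.6·5 + 0.2·1 + 0.2·5 = 3 + 0.2 + 1 = 4.2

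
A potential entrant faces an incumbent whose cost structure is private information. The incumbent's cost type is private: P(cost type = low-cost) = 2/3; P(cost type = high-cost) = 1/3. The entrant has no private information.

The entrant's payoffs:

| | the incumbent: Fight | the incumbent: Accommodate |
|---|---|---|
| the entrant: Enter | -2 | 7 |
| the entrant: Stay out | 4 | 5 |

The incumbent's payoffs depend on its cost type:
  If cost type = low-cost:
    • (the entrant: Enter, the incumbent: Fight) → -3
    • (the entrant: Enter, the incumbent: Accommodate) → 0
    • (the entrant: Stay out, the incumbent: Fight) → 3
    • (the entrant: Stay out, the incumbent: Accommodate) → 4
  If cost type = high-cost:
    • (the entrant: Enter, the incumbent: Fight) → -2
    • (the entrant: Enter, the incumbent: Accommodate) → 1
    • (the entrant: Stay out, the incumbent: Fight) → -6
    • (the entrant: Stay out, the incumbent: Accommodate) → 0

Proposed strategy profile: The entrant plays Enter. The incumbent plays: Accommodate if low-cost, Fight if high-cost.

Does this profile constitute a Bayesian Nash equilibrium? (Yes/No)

The entrant plays Enter: E[Enter] = 2/3·(7) + 1/3·(-2) = 4; E[Stay out] = 14/3. Not best-responding. ✗
The incumbent (cost type low-cost), facing Enter: Fight gives -3, Accommodate gives 0. Proposed Accommodate is best. ✓
The incumbent (cost type high-cost), facing Enter: Fight gives -2, Accommodate gives 1. Proposed Fight is not best — profitable deviation exists. ✗

No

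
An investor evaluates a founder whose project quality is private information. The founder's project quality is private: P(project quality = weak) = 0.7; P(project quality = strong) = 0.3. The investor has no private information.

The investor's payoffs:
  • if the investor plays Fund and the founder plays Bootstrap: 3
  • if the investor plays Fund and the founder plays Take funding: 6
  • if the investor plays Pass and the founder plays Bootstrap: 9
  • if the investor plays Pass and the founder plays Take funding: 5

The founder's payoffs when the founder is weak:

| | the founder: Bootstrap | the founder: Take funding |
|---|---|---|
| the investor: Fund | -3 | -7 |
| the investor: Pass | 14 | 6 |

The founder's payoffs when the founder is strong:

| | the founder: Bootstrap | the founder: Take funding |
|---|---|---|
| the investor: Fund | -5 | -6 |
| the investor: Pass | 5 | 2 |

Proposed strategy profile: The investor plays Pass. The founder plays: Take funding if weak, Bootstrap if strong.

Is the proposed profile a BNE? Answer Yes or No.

No

A profile is a BNE iff every type of every player is best-responding given beliefs about the other side.
The investor plays Pass: E[Pass] = 0.7·(5) + 0.3·(9) = 6.2; E[Fund] = 5.1. Best-responding. ✓
The founder (project quality weak), facing Pass: Bootstrap gives 14, Take funding gives 6. Proposed Take funding is not best — profitable deviation exists. ✗
The founder (project quality strong), facing Pass: Bootstrap gives 5, Take funding gives 2. Proposed Bootstrap is best. ✓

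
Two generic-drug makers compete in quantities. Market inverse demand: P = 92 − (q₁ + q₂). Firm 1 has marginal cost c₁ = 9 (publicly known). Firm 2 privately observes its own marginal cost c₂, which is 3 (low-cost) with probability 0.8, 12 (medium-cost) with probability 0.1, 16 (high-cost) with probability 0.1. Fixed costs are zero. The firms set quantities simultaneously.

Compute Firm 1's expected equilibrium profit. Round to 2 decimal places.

696.96

Firm 2 with cost c maximizes (92 − (q₁+q₂) − c)·q₂, giving q₂(c) = (92 − c − q₁)/2.
E[c₂] = 0.8·3 + 0.1·12 + 0.1·16 = 5.2
Firm 1's FOC against E[q₂] yields q₁ = (92 − 2·9 + E[c₂])/3 = (92 − 18 + 5.2)/3 = 26.4.
E[P] = 92 − (q₁ + E[q₂]) = 35.4; Firm 1's expected profit = (E[P] − 9)·q₁ = (35.4 − 9)·26.4 = 696.96.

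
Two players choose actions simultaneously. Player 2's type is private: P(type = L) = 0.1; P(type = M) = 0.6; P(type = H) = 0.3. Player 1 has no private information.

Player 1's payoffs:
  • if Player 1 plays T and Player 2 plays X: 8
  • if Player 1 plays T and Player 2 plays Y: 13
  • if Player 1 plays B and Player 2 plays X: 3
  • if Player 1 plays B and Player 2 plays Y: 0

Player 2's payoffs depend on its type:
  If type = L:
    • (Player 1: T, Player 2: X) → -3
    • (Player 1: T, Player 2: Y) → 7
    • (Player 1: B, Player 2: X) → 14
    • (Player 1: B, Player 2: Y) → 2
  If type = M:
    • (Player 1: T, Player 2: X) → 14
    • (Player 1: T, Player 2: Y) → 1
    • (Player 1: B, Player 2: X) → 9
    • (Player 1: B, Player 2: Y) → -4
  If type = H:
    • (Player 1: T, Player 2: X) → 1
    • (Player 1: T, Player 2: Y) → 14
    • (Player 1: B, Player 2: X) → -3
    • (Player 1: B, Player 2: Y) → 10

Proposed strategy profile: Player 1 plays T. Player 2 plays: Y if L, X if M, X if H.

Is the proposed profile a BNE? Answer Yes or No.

Player 1 plays T: E[T] = 0.1·(13) + 0.6·(8) + 0.3·(8) = 8.5; E[B] = 2.7. Best-responding. ✓
Player 2 (type L), facing T: X gives -3, Y gives 7. Proposed Y is best. ✓
Player 2 (type M), facing T: X gives 14, Y gives 1. Proposed X is best. ✓
Player 2 (type H), facing T: X gives 1, Y gives 14. Proposed X is not best — profitable deviation exists. ✗

No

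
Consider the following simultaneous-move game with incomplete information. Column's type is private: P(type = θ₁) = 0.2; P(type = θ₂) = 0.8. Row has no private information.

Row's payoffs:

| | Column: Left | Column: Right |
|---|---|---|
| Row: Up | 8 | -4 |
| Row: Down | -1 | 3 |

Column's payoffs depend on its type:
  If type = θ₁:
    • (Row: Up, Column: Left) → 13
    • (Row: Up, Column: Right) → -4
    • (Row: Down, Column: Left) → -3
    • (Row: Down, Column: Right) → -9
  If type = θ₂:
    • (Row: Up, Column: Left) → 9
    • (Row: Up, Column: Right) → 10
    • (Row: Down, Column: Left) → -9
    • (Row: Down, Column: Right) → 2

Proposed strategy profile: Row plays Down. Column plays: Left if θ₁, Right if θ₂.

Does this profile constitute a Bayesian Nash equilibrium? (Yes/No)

Row plays Down: E[Down] = 0.2·(-1) + 0.8·(3) = 2.2; E[Up] = -1.6. Best-responding. ✓
Column (type θ₁), facing Down: Left gives -3, Right gives -9. Proposed Left is best. ✓
Column (type θ₂), facing Down: Left gives -9, Right gives 2. Proposed Right is best. ✓

Yes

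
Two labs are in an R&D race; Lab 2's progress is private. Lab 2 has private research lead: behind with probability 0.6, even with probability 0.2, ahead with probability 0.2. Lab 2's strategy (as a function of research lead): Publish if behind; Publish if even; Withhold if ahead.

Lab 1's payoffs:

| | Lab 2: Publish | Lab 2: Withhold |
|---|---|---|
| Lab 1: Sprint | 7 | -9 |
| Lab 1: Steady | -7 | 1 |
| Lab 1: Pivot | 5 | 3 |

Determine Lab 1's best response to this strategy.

Pivot

Compute Lab 1's expected payoff for each action, taking the expectation over Lab 2's type.
E[Sprint] = 0.6·(7) + 0.2·(7) + 0.2·(-9) = 3.8
E[Steady] = 0.6·(-7) + 0.2·(-7) + 0.2·(1) = -5.4
E[Pivot] = 0.6·(5) + 0.2·(5) + 0.2·(3) = 4.6
Best response: Pivot (4.6 is the largest).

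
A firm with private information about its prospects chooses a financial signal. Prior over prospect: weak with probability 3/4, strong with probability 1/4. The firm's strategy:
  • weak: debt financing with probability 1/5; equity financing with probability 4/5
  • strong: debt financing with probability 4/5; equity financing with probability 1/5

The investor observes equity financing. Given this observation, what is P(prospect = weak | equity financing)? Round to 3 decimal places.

P(equity financing) = (3/4)·(4/5) + (1/4)·(1/5) = 13/20
P(weak | equity financing) = ((3/4)·(4/5)) / (13/20) = (3/5) / (13/20) = 12/13

0.923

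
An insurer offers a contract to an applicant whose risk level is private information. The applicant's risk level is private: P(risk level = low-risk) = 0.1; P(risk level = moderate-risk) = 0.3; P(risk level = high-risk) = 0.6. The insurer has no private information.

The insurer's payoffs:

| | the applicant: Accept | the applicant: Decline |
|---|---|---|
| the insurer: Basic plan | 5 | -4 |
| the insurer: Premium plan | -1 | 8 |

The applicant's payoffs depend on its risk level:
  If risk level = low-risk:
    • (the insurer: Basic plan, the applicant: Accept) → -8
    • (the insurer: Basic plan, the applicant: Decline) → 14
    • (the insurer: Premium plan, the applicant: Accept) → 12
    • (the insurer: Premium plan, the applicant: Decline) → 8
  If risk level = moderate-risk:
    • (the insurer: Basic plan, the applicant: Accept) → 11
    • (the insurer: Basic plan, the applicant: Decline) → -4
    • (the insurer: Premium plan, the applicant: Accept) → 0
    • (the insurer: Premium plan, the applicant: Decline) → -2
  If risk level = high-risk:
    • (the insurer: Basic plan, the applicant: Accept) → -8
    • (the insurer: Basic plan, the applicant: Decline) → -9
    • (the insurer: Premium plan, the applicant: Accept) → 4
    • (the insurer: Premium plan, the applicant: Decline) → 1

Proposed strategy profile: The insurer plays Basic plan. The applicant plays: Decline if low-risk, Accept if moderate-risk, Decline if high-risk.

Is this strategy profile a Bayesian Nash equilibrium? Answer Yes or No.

No

The insurer plays Basic plan: E[Basic plan] = 0.1·(-4) + 0.3·(5) + 0.6·(-4) = -1.3; E[Premium plan] = 5.3. Not best-responding. ✗
The applicant (risk level low-risk), facing Basic plan: Accept gives -8, Decline gives 14. Proposed Decline is best. ✓
The applicant (risk level moderate-risk), facing Basic plan: Accept gives 11, Decline gives -4. Proposed Accept is best. ✓
The applicant (risk level high-risk), facing Basic plan: Accept gives -8, Decline gives -9. Proposed Decline is not best — profitable deviation exists. ✗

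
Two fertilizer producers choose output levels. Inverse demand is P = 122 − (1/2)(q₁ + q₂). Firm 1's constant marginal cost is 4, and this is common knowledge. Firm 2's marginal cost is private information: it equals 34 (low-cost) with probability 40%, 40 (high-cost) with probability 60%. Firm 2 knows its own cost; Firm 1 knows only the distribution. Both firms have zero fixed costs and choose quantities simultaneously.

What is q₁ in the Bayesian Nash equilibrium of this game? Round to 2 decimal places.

Firm 2 with cost c maximizes (122 − (1/2)(q₁+q₂) − c)·q₂, giving q₂(c) = (122 − c − (1/2)q₁).
E[c₂] = 0.4·34 + 0.6·40 = 37.6
Firm 1's FOC against E[q₂] yields q₁ = (122 − 2·4 + E[c₂])/(3/2) = (122 − 8 + 37.6)/(3/2) = 101.067.

101.07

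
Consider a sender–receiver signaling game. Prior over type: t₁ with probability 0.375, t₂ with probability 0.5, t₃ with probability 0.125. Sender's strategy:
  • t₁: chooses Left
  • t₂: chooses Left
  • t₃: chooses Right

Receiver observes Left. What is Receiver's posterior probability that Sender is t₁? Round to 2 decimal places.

0.43

Apply Bayes' rule using the sender's strategy as the likelihood.
P(Left) = 0.375·1 + 0.5·1 + 0.125·0 = 0.875
P(t₁ | Left) = (0.375·1) / 0.875 = 0.375 / 0.875 = 0.428571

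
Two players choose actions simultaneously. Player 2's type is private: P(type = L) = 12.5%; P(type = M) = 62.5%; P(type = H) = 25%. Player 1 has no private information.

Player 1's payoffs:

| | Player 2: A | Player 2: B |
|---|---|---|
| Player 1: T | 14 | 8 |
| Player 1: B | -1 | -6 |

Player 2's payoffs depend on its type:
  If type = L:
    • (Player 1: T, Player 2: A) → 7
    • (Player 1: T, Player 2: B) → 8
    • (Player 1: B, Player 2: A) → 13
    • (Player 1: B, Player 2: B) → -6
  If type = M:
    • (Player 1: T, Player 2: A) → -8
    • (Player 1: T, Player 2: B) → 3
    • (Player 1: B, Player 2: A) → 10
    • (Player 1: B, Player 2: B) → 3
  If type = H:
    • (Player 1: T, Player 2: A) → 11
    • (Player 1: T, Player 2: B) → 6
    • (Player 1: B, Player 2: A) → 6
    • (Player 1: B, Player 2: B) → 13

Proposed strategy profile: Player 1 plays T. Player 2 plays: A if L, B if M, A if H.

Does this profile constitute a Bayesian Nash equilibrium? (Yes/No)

No

A profile is a BNE iff every type of every player is best-responding given beliefs about the other side.
Player 1 plays T: E[T] = 0.125·(14) + 0.625·(8) + 0.25·(14) = 10.25; E[B] = -4.125. Best-responding. ✓
Player 2 (type L), facing T: A gives 7, B gives 8. Proposed A is not best — profitable deviation exists. ✗
Player 2 (type M), facing T: A gives -8, B gives 3. Proposed B is best. ✓
Player 2 (type H), facing T: A gives 11, B gives 6. Proposed A is best. ✓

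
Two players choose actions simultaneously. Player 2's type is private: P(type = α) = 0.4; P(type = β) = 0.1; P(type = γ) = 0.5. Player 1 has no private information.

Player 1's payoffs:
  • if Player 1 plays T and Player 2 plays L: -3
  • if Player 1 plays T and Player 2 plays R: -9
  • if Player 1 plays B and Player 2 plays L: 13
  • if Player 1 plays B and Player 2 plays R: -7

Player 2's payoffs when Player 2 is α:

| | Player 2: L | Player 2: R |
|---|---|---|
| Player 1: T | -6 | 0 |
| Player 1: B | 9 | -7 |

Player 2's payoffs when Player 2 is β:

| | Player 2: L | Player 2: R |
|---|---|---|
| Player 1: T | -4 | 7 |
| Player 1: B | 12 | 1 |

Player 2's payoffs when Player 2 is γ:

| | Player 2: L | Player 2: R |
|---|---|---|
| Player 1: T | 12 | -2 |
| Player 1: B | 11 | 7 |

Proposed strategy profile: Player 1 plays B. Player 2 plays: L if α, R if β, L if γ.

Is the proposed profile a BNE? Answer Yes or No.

No

Player 1 plays B: E[B] = 0.4·(13) + 0.1·(-7) + 0.5·(13) = 11; E[T] = -3.6. Best-responding. ✓
Player 2 (type α), facing B: L gives 9, R gives -7. Proposed L is best. ✓
Player 2 (type β), facing B: L gives 12, R gives 1. Proposed R is not best — profitable deviation exists. ✗
Player 2 (type γ), facing B: L gives 11, R gives 7. Proposed L is best. ✓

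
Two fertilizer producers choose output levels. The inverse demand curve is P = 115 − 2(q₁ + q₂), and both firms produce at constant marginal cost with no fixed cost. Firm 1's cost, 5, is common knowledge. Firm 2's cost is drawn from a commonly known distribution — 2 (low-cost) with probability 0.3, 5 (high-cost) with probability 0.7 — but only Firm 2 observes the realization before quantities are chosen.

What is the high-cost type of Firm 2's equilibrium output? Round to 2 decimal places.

Firm 2 with cost c maximizes (115 − 2(q₁+q₂) − c)·q₂, giving q₂(c) = (115 − c − 2q₁)/4.
E[c₂] = 0.3·2 + 0.7·5 = 4.1
Firm 1's FOC against E[q₂] yields q₁ = (115 − 2·5 + E[c₂])/6 = (115 − 10 + 4.1)/6 = 18.1833.
q₂(high-cost) = (115 − 5 − 2·18.1833)/4 = 18.4083.

18.41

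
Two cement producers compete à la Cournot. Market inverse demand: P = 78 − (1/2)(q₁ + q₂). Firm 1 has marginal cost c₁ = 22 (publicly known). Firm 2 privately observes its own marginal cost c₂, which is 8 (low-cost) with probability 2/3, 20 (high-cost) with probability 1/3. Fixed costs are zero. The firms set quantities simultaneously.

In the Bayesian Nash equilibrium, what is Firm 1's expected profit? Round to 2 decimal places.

470.22

Type-c best response for Firm 2: q₂(c) = (78 − c) − q₁/2.
Firm 1 maximizes expected profit; its first-order condition is 78 − q₁ − (1/2)E[q₂] − 22 = 0.
Substituting E[q₂] and solving: E[c₂] = 12, so q₁ = (78 − 2·22 + 12)/(3/2) = 30.6667.
E[P] = 78 − (1/2)·(q₁ + E[q₂]) = 37.3333; Firm 1's expected profit = (E[P] − 22)·q₁ = (37.3333 − 22)·30.6667 = 470.222.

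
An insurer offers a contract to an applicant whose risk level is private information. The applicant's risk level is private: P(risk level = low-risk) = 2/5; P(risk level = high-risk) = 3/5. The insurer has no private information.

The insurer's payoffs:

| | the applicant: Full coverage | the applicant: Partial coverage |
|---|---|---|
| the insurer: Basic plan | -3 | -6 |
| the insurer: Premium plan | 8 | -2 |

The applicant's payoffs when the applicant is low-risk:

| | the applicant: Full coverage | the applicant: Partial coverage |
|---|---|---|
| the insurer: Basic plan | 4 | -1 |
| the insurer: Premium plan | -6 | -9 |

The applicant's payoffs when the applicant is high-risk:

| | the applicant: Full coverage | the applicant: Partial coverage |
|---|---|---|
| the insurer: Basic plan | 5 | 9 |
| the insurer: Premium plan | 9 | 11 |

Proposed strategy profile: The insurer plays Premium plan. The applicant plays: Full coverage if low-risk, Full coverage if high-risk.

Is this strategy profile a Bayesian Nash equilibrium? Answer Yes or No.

The insurer plays Premium plan: E[Premium plan] = 2/5·(8) + 3/5·(8) = 8; E[Basic plan] = -3. Best-responding. ✓
The applicant (risk level low-risk), facing Premium plan: Full coverage gives -6, Partial coverage gives -9. Proposed Full coverage is best. ✓
The applicant (risk level high-risk), facing Premium plan: Full coverage gives 9, Partial coverage gives 11. Proposed Full coverage is not best — profitable deviation exists. ✗

No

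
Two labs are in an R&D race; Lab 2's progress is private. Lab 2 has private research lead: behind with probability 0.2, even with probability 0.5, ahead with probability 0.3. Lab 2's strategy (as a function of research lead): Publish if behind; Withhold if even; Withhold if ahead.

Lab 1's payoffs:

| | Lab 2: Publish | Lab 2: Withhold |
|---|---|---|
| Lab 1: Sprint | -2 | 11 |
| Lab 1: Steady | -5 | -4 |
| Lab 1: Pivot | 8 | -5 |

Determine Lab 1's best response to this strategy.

Sprint

E[Sprint] = 0.2·(-2) + 0.5·(11) + 0.3·(11) = 8.4
E[Steady] = 0.2·(-5) + 0.5·(-4) + 0.3·(-4) = -4.2
E[Pivot] = 0.2·(8) + 0.5·(-5) + 0.3·(-5) = -2.4
Best response: Sprint (8.4 is the largest).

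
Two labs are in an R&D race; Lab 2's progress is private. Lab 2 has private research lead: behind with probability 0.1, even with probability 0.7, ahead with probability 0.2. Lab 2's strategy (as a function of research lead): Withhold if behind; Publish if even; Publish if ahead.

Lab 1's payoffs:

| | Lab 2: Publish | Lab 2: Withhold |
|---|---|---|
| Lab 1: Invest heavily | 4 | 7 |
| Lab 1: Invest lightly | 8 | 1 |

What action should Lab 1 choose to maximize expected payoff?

Invest lightly

E[Invest heavily] = 0.1·(7) + 0.7·(4) + 0.2·(4) = 4.3
E[Invest lightly] = 0.1·(1) + 0.7·(8) + 0.2·(8) = 7.3
Best response: Invest lightly (7.3 is the largest).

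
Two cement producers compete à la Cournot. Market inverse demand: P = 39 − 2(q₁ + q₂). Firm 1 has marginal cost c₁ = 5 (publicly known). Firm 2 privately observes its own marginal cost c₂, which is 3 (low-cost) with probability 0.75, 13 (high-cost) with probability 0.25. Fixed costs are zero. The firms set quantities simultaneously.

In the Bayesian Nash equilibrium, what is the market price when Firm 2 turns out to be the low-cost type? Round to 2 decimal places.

15.25

Type-c best response for Firm 2: q₂(c) = (39 − c)/4 − q₁/2.
Firm 1 maximizes expected profit; its first-order condition is 39 − 4q₁ − 2E[q₂] − 5 = 0.
Substituting E[q₂] and solving: E[c₂] = 5.5, so q₁ = (39 − 2·5 + 5.5)/6 = 5.75.
q₂(low-cost) = 6.125, so P = 39 − 2·(5.75 + 6.125) = 15.25.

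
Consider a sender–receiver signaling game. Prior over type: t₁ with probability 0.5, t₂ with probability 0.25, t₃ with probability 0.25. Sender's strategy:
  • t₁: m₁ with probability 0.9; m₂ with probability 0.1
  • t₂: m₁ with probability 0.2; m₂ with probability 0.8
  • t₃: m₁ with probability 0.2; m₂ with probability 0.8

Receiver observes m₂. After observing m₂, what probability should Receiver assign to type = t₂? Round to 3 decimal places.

P(m₂) = 0.5·0.1 + 0.25·0.8 + 0.25·0.8 = 0.45
P(t₂ | m₂) = (0.25·0.8) / 0.45 = 0.2 / 0.45 = 0.444444

0.444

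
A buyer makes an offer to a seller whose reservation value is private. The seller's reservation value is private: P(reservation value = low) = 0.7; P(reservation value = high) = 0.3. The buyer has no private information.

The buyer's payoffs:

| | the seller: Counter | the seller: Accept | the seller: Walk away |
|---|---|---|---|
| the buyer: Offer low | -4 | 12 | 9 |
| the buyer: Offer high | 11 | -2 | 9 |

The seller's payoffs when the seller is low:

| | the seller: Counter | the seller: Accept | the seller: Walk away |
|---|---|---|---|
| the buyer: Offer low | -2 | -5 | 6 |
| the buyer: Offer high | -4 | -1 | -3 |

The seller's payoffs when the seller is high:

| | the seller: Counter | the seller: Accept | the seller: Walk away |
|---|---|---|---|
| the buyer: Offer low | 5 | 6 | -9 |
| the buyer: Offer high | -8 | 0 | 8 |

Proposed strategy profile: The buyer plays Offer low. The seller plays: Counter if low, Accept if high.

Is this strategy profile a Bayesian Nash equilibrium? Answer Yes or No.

No

The buyer plays Offer low: E[Offer low] = 0.7·(-4) + 0.3·(12) = 0.8; E[Offer high] = 7.1. Not best-responding. ✗
The seller (reservation value low), facing Offer low: Counter gives -2, Accept gives -5, Walk away gives 6. Proposed Counter is not best — profitable deviation exists. ✗
The seller (reservation value high), facing Offer low: Counter gives 5, Accept gives 6, Walk away gives -9. Proposed Accept is best. ✓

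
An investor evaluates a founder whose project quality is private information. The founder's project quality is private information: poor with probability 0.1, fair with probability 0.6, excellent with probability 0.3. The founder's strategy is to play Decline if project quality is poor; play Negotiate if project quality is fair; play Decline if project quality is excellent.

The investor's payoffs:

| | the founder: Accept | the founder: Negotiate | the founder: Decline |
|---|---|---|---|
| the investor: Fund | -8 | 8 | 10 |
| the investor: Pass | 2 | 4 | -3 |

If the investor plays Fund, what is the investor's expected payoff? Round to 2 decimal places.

8.80

Take the expectation over the founder's project quality, weighting each type's action by its prior probability.
E[Fund] = 0.1·10 + 0.6·8 + 0.3·10 = 1 + 4.8 + 3 = 8.8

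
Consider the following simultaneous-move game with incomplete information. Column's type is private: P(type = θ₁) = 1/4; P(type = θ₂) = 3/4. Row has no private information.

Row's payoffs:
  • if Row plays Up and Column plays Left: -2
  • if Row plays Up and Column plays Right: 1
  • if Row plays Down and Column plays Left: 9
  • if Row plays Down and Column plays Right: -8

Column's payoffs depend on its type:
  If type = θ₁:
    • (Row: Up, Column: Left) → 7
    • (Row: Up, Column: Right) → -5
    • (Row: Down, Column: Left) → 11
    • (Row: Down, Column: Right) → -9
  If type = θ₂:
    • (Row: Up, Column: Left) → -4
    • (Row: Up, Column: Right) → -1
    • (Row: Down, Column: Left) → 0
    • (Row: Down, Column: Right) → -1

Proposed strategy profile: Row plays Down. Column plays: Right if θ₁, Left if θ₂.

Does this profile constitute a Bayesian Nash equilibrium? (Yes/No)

Row plays Down: E[Down] = 1/4·(-8) + 3/4·(9) = 19/4; E[Up] = -5/4. Best-responding. ✓
Column (type θ₁), facing Down: Left gives 11, Right gives -9. Proposed Right is not best — profitable deviation exists. ✗
Column (type θ₂), facing Down: Left gives 0, Right gives -1. Proposed Left is best. ✓

No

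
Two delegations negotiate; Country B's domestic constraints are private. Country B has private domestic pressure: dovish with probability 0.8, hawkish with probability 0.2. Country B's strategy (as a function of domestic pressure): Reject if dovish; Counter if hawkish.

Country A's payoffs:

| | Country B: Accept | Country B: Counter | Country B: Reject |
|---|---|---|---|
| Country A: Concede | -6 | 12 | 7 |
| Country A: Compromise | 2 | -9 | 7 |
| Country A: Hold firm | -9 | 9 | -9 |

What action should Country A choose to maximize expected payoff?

Concede

Compute Country A's expected payoff for each action, taking the expectation over Country B's type.
E[Concede] = 0.8·(7) + 0.2·(12) = 8
E[Compromise] = 0.8·(7) + 0.2·(-9) = 3.8
E[Hold firm] = 0.8·(-9) + 0.2·(9) = -5.4
Best response: Concede (8 is the largest).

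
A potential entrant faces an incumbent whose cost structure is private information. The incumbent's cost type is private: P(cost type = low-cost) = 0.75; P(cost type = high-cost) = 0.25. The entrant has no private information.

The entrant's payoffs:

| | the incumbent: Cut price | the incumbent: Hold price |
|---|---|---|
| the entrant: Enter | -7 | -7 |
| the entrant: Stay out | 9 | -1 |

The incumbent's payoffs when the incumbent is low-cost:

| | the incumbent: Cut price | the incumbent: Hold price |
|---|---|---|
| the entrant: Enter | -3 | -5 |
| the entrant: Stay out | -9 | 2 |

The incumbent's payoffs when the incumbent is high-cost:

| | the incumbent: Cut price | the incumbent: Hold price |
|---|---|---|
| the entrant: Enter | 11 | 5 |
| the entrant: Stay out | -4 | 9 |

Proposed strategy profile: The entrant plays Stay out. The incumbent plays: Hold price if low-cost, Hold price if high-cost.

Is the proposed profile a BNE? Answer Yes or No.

The entrant plays Stay out: E[Stay out] = 0.75·(-1) + 0.25·(-1) = -1; E[Enter] = -7. Best-responding. ✓
The incumbent (cost type low-cost), facing Stay out: Cut price gives -9, Hold price gives 2. Proposed Hold price is best. ✓
The incumbent (cost type high-cost), facing Stay out: Cut price gives -4, Hold price gives 9. Proposed Hold price is best. ✓

Yes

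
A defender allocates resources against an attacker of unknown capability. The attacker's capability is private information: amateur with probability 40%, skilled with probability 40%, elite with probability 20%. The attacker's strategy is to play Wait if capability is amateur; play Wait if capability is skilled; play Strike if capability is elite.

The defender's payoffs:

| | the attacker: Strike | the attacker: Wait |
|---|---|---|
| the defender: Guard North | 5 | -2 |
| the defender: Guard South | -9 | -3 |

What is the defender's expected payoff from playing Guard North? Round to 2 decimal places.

E[Guard North] = 0.4·(-2) + 0.4·(-2) + 0.2·5 = (-0.8) + (-0.8) + 1 = -0.6

-0.60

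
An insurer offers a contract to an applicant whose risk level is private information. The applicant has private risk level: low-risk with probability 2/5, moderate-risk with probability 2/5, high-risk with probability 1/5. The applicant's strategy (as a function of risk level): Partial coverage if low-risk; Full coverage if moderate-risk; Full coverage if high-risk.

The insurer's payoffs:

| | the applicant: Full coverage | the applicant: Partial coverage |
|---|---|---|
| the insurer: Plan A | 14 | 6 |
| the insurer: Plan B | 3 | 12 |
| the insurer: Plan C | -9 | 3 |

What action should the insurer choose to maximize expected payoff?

Plan A

Compute the insurer's expected payoff for each action, taking the expectation over the applicant's type.
E[Plan A] = 2/5·(6) + 2/5·(14) + 1/5·(14) = 54/5
E[Plan B] = 2/5·(12) + 2/5·(3) + 1/5·(3) = 33/5
E[Plan C] = 2/5·(3) + 2/5·(-9) + 1/5·(-9) = -21/5
Best response: Plan A (54/5 is the largest).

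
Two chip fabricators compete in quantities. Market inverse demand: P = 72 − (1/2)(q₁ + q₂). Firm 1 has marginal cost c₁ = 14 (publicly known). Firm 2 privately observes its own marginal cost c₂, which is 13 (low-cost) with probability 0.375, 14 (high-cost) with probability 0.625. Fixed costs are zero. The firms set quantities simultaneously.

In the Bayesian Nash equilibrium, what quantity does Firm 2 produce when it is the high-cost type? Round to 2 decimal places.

Type-c best response for Firm 2: q₂(c) = (72 − c) − q₁/2.
Firm 1 maximizes expected profit; its first-order condition is 72 − q₁ − (1/2)E[q₂] − 14 = 0.
Substituting E[q₂] and solving: E[c₂] = 13.625, so q₁ = (72 − 2·14 + 13.625)/(3/2) = 38.4167.
q₂(high-cost) = (72 − 14 − (1/2)·38.4167) = 38.7917.

38.79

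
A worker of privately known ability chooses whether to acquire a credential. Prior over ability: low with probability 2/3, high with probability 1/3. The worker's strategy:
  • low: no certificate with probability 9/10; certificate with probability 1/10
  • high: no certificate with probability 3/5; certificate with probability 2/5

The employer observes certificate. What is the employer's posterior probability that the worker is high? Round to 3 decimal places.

0.667

P(certificate) = (2/3)·(1/10) + (1/3)·(2/5) = 1/5
P(high | certificate) = ((1/3)·(2/5)) / (1/5) = (2/15) / (1/5) = 2/3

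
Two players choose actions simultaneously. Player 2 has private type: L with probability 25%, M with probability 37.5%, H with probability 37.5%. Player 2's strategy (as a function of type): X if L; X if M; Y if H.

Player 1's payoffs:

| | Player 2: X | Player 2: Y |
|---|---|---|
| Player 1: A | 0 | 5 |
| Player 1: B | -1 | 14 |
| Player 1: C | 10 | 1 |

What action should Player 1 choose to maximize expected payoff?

C

Compute Player 1's expected payoff for each action, taking the expectation over Player 2's type.
E[A] = 0.25·(0) + 0.375·(0) + 0.375·(5) = 1.875
E[B] = 0.25·(-1) + 0.375·(-1) + 0.375·(14) = 4.625
E[C] = 0.25·(10) + 0.375·(10) + 0.375·(1) = 6.625
Best response: C (6.625 is the largest).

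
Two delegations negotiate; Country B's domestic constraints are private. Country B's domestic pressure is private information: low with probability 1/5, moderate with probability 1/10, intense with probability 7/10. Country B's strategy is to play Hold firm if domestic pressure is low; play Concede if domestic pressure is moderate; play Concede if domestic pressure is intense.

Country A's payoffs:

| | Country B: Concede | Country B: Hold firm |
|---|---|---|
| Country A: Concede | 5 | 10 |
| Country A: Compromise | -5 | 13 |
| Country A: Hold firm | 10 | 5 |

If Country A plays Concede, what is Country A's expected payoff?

Take the expectation over Country B's domestic pressure, weighting each type's action by its prior probability.
E[Concede] = 1/5·10 + 1/10·5 + 7/10·5 = 2 + 1/2 + 7/2 = 6

6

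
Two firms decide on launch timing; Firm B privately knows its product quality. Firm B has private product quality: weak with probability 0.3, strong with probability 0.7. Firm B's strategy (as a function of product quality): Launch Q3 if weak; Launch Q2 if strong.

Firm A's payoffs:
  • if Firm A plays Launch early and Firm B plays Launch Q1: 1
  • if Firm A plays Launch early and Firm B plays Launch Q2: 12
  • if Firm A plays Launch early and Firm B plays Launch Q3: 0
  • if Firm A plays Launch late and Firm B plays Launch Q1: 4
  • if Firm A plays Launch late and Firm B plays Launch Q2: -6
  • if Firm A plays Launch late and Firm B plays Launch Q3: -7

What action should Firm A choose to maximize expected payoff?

E[Launch early] = 0.3·(0) + 0.7·(12) = 8.4
E[Launch late] = 0.3·(-7) + 0.7·(-6) = -6.3
Best response: Launch early (8.4 is the largest).

Launch early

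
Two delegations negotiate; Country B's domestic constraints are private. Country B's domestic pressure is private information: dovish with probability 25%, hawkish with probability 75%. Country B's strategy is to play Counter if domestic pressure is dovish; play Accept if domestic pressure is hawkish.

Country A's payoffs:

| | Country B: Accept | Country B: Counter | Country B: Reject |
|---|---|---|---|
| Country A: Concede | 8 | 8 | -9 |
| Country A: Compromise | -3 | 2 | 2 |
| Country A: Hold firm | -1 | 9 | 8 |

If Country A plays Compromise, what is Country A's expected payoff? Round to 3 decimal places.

E[Compromise] = 0.25·2 + 0.75·(-3) = 0.5 + (-2.25) = -1.75

-1.750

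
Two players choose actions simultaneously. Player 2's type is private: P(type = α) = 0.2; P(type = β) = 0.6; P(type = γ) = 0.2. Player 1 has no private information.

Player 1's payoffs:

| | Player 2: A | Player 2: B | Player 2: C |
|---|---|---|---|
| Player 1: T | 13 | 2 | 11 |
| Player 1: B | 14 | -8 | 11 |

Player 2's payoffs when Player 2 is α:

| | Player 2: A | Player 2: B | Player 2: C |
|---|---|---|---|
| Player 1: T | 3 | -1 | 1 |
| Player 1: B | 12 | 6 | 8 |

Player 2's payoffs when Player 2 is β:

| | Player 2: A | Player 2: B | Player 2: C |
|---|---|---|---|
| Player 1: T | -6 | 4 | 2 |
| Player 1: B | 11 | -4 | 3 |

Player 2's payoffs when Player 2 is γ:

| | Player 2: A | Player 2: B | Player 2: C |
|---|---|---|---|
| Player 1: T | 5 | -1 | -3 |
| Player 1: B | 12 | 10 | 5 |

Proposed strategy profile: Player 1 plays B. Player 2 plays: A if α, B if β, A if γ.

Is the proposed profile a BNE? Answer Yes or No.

No

A profile is a BNE iff every type of every player is best-responding given beliefs about the other side.
Player 1 plays B: E[B] = 0.2·(14) + 0.6·(-8) + 0.2·(14) = 0.8; E[T] = 6.4. Not best-responding. ✗
Player 2 (type α), facing B: A gives 12, B gives 6, C gives 8. Proposed A is best. ✓
Player 2 (type β), facing B: A gives 11, B gives -4, C gives 3. Proposed B is not best — profitable deviation exists. ✗
Player 2 (type γ), facing B: A gives 12, B gives 10, C gives 5. Proposed A is best. ✓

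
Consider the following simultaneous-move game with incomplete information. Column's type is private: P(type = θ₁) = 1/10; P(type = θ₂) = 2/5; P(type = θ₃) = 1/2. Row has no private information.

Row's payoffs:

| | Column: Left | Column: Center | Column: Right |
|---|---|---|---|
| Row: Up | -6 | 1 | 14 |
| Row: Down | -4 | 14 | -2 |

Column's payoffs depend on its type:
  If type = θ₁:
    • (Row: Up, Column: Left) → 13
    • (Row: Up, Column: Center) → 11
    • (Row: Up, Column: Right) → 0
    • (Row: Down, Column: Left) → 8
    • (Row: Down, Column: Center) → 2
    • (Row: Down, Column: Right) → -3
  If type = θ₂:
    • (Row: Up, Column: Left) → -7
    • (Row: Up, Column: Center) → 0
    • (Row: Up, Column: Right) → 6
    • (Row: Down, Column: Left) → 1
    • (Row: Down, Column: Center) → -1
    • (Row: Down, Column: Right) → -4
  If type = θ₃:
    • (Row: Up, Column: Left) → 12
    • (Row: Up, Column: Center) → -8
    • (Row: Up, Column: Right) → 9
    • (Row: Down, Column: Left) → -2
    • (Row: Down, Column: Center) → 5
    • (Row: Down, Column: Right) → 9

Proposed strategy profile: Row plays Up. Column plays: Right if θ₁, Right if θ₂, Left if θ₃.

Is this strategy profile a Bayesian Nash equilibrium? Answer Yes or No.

No

Row plays Up: E[Up] = 1/10·(14) + 2/5·(14) + 1/2·(-6) = 4; E[Down] = -3. Best-responding. ✓
Column (type θ₁), facing Up: Left gives 13, Center gives 11, Right gives 0. Proposed Right is not best — profitable deviation exists. ✗
Column (type θ₂), facing Up: Left gives -7, Center gives 0, Right gives 6. Proposed Right is best. ✓
Column (type θ₃), facing Up: Left gives 12, Center gives -8, Right gives 9. Proposed Left is best. ✓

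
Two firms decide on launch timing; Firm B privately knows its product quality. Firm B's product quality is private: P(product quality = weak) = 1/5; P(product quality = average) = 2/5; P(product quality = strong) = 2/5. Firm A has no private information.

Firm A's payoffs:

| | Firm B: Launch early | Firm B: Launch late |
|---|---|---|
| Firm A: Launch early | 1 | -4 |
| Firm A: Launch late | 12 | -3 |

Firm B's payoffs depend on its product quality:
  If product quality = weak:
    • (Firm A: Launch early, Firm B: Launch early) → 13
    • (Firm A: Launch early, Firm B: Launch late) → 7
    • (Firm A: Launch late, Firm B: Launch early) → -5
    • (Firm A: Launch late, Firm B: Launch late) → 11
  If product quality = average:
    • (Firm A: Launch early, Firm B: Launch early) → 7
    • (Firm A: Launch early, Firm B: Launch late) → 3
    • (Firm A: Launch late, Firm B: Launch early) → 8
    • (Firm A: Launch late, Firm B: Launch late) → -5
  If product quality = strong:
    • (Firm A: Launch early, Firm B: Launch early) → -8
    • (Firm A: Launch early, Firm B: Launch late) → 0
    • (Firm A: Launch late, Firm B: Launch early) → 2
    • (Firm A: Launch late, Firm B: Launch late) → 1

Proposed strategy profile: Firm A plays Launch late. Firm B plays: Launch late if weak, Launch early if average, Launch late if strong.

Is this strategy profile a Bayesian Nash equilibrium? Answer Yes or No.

No

Firm A plays Launch late: E[Launch late] = 1/5·(-3) + 2/5·(12) + 2/5·(-3) = 3; E[Launch early] = -2. Best-responding. ✓
Firm B (product quality weak), facing Launch late: Launch early gives -5, Launch late gives 11. Proposed Launch late is best. ✓
Firm B (product quality average), facing Launch late: Launch early gives 8, Launch late gives -5. Proposed Launch early is best. ✓
Firm B (product quality strong), facing Launch late: Launch early gives 2, Launch late gives 1. Proposed Launch late is not best — profitable deviation exists. ✗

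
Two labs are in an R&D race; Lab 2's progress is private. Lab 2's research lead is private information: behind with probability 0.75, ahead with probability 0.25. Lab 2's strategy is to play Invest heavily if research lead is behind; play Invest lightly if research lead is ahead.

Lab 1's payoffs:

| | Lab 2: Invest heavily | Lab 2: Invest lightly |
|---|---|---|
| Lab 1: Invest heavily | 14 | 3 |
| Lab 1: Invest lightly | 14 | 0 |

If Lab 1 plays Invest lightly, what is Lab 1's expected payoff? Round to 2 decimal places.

E[Invest lightly] = 0.75·14 + 0.25·0 = 10.5 + 0 = 10.5

10.50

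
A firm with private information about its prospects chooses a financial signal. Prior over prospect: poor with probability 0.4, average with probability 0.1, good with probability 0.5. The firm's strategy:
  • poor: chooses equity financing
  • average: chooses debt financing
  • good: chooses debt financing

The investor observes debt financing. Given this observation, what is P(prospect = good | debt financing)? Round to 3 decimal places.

P(debt financing) = 0.4·0 + 0.1·1 + 0.5·1 = 0.6
P(good | debt financing) = (0.5·1) / 0.6 = 0.5 / 0.6 = 0.833333

0.833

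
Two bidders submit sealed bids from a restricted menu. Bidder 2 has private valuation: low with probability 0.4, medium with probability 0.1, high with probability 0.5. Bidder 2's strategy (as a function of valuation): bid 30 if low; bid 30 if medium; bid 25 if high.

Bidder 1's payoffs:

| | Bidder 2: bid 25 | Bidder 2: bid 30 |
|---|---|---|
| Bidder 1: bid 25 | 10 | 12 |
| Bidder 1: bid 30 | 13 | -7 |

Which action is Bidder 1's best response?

E[bid 25] = 0.4·(12) + 0.1·(12) + 0.5·(10) = 11
E[bid 30] = 0.4·(-7) + 0.1·(-7) + 0.5·(13) = 3
Best response: bid 25 (11 is the largest).

bid 25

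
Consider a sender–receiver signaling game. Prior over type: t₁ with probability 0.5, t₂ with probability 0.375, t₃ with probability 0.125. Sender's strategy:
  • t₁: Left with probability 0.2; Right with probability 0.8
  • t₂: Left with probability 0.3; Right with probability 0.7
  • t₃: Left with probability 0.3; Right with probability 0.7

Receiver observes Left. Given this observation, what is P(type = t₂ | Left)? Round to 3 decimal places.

0.450

P(Left) = 0.5·0.2 + 0.375·0.3 + 0.125·0.3 = 0.25
P(t₂ | Left) = (0.375·0.3) / 0.25 = 0.1125 / 0.25 = 0.45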